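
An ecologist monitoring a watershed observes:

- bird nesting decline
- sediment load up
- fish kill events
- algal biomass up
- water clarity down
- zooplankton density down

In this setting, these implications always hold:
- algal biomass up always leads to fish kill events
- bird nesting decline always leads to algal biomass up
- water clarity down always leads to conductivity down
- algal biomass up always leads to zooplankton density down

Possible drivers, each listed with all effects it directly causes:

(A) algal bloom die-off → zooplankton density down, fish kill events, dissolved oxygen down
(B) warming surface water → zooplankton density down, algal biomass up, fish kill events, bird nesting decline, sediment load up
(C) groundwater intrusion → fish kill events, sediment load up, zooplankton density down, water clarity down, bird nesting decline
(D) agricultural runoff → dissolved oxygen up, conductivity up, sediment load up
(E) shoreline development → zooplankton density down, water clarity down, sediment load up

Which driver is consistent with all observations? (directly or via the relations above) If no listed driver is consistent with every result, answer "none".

Per-candidate check:
(A) algal bloom die-off — bird nesting decline ✗; sediment load up ✗; fish kill events ✓; algal biomass up ✗; water clarity down ✗; zooplankton density down ✓
(B) warming surface water — does not account for water clarity down
(C) groundwater intrusion — bird nesting decline ✓; sediment load up ✓; fish kill events ✓; algal biomass up ✓ (by bird nesting decline → algal biomass up); water clarity down ✓; zooplankton density down ✓
(D) agricultural runoff — bird nesting decline ✗; sediment load up ✓; fish kill events ✗; algal biomass up ✗; water clarity down ✗; zooplankton density down ✗
(E) shoreline development — does not account for bird nesting decline, fish kill events, algal biomass up
Only (C) is consistent with every observation.

C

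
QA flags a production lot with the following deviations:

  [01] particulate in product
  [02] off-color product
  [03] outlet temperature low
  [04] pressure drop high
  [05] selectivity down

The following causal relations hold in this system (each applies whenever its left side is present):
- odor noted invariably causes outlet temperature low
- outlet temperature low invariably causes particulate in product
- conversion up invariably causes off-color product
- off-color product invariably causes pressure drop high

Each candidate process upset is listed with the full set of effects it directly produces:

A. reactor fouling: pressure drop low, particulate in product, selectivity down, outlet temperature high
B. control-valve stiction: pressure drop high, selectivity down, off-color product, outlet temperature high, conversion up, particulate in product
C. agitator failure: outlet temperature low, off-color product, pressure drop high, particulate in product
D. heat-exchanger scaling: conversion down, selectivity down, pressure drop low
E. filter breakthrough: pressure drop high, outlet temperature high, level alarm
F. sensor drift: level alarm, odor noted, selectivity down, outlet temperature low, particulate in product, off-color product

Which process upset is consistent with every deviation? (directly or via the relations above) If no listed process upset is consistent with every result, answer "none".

Per-candidate check:
(A) reactor fouling — particulate in product yes; off-color product NO; outlet temperature low NO; pressure drop high NO; selectivity down yes
(B) control-valve stiction — fails on outlet temperature low (predicts outlet temperature high, not outlet temperature low)
(C) agitator failure — does not account for selectivity down
(D) heat-exchanger scaling — particulate in product NO; off-color product NO; outlet temperature low NO; pressure drop high NO; selectivity down yes
(E) filter breakthrough — particulate in product NO; off-color product NO; outlet temperature low NO; pressure drop high yes; selectivity down NO
(F) sensor drift — accounts for every observation (pressure drop high via off-color product → pressure drop high)
(F) is the only candidate with no mismatches.

F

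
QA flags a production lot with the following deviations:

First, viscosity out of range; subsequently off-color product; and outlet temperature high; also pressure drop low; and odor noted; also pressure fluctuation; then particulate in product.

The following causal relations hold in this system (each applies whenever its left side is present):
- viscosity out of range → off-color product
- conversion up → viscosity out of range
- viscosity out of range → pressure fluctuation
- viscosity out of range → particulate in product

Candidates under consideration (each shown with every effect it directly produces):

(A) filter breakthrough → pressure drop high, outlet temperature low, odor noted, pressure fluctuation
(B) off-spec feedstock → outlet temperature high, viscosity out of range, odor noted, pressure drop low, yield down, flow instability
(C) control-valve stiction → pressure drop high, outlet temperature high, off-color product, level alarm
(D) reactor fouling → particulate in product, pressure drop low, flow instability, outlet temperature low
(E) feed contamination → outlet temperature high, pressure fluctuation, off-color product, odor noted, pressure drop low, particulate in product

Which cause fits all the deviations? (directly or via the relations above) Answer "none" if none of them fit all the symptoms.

B

Per-candidate check:
(A) filter breakthrough — fails on viscosity out of range, off-color product, outlet temperature high, pressure drop low, particulate in product (predicts outlet temperature low, not outlet temperature high; predicts pressure drop high, not pressure drop low)
(B) off-spec feedstock — viscosity out of range match; off-color product match (by viscosity out of range → off-color product); outlet temperature high match; pressure drop low match; odor noted match; pressure fluctuation match (by viscosity out of range → pressure fluctuation); particulate in product match (by viscosity out of range → particulate in product)
(C) control-valve stiction — viscosity out of range miss; off-color product match; outlet temperature high match; pressure drop low miss; odor noted miss; pressure fluctuation miss; particulate in product miss
(D) reactor fouling — viscosity out of range miss; off-color product miss; outlet temperature high miss; pressure drop low match; odor noted miss; pressure fluctuation miss; particulate in product match
(E) feed contamination — does not account for viscosity out of range
Only (B) is consistent with every observation.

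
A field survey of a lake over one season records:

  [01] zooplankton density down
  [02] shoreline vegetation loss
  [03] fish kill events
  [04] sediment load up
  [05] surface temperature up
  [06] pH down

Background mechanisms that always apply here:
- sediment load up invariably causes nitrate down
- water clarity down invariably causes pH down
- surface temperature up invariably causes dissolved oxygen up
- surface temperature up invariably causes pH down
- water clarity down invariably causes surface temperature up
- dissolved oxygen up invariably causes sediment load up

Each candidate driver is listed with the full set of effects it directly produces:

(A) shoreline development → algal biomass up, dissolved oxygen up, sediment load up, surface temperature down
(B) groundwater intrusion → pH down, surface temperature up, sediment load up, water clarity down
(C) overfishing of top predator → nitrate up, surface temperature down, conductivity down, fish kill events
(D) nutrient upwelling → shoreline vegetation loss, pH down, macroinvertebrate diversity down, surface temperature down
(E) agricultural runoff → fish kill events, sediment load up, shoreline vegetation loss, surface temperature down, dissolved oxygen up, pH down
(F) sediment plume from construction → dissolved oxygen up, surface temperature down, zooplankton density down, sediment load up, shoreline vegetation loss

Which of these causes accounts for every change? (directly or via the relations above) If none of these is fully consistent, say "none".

none

Per-candidate check:
(A) shoreline development — zooplankton density down ✗; shoreline vegetation loss ✗; fish kill events ✗; sediment load up ✓; surface temperature up ✗; pH down ✗
(B) groundwater intrusion — does not account for zooplankton density down, shoreline vegetation loss, fish kill events
(C) overfishing of top predator — zooplankton density down ✗; shoreline vegetation loss ✗; fish kill events ✓; sediment load up ✗; surface temperature up ✗; pH down ✗
(D) nutrient upwelling — fails on zooplankton density down, fish kill events, sediment load up, surface temperature up (predicts surface temperature down, not surface temperature up)
(E) agricultural runoff — fails on zooplankton density down, surface temperature up (predicts surface temperature down, not surface temperature up)
(F) sediment plume from construction — fails on fish kill events, surface temperature up, pH down (predicts surface temperature down, not surface temperature up)
No candidate is consistent with all observations.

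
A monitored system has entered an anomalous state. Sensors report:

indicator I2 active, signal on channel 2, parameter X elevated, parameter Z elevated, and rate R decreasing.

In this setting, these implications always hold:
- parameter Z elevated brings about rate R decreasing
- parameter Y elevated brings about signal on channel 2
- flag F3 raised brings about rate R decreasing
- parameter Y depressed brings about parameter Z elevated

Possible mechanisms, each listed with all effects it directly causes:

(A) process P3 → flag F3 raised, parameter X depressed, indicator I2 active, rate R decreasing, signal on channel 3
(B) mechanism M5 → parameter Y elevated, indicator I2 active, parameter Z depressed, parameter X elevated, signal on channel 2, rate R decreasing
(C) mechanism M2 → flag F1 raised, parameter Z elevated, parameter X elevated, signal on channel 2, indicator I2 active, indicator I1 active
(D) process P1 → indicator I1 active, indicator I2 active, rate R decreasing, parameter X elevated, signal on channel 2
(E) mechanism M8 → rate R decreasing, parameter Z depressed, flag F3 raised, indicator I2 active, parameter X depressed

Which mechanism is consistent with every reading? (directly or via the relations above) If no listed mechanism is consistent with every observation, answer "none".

For each candidate, compare predicted effects to what was observed:
(A) process P3 — fails on signal on channel 2, parameter X elevated, parameter Z elevated (predicts parameter X depressed, not parameter X elevated)
(B) mechanism M5 — indicator I2 active yes; signal on channel 2 yes; parameter X elevated yes; parameter Z elevated NO; rate R decreasing yes
(C) mechanism M2 — indicator I2 active yes; signal on channel 2 yes; parameter X elevated yes; parameter Z elevated yes; rate R decreasing yes (by parameter Z elevated → rate R decreasing)
(D) process P1 — does not account for parameter Z elevated
(E) mechanism M8 — indicator I2 active yes; signal on channel 2 NO; parameter X elevated NO; parameter Z elevated NO; rate R decreasing yes
Only (C) is consistent with every observation.

C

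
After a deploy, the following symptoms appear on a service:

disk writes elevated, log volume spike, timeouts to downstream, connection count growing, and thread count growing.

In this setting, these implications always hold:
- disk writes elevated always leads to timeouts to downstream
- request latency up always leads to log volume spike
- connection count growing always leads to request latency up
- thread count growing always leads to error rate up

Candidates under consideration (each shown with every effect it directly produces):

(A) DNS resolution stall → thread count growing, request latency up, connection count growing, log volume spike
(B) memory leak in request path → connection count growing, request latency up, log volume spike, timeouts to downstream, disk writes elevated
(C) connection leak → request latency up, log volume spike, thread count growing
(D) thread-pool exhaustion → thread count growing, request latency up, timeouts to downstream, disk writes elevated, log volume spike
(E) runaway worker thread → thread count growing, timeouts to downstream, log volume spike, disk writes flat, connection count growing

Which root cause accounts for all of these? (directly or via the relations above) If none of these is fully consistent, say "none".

none

Checking each candidate against the observations:
(A) DNS resolution stall — does not account for disk writes elevated, timeouts to downstream
(B) memory leak in request path — disk writes elevated match; log volume spike match; timeouts to downstream match; connection count growing match; thread count growing miss
(C) connection leak — disk writes elevated miss; log volume spike match; timeouts to downstream miss; connection count growing miss; thread count growing match
(D) thread-pool exhaustion — disk writes elevated match; log volume spike match; timeouts to downstream match; connection count growing miss; thread count growing match
(E) runaway worker thread — disk writes elevated miss; log volume spike match; timeouts to downstream match; connection count growing match; thread count growing match
Every candidate fails on at least one observation.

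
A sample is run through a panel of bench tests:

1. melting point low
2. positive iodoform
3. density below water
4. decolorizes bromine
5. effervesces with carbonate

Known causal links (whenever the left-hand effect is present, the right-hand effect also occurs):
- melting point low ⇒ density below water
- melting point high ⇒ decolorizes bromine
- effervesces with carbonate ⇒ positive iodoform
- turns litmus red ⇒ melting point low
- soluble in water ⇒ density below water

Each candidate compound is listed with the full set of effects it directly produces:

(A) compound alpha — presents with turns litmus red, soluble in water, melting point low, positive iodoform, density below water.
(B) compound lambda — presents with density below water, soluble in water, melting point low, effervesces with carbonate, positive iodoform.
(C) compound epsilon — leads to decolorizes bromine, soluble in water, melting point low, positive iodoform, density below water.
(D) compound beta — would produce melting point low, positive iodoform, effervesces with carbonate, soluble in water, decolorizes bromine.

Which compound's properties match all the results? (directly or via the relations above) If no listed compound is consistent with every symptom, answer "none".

D

For each candidate, compare predicted effects to what was observed:
(A) compound alpha — does not account for decolorizes bromine, effervesces with carbonate
(B) compound lambda — does not account for decolorizes bromine
(C) compound epsilon — does not account for effervesces with carbonate
(D) compound beta — melting point low yes; positive iodoform yes; density below water yes (through melting point low → density below water); decolorizes bromine yes; effervesces with carbonate yes
Only (D) is consistent with every observation.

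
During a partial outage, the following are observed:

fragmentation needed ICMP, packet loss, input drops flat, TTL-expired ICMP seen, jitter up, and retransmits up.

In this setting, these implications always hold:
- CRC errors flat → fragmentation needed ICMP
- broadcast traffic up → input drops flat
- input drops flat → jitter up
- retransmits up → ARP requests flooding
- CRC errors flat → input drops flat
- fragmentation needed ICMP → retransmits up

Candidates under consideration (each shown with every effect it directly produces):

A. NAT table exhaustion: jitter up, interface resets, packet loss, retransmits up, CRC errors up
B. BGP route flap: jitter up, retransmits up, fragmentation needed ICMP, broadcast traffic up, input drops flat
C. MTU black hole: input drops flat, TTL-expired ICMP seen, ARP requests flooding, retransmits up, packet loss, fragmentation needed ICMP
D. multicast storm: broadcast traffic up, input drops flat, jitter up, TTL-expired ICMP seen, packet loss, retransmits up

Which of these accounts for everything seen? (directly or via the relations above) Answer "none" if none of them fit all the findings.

Per-candidate check:
(A) NAT table exhaustion — fragmentation needed ICMP ✗; packet loss ✓; input drops flat ✗; TTL-expired ICMP seen ✗; jitter up ✓; retransmits up ✓
(B) BGP route flap — fragmentation needed ICMP ✓; packet loss ✗; input drops flat ✓; TTL-expired ICMP seen ✗; jitter up ✓; retransmits up ✓
(C) MTU black hole — fragmentation needed ICMP ✓; packet loss ✓; input drops flat ✓; TTL-expired ICMP seen ✓; jitter up ✓ (via input drops flat → jitter up); retransmits up ✓
(D) multicast storm — fragmentation needed ICMP ✗; packet loss ✓; input drops flat ✓; TTL-expired ICMP seen ✓; jitter up ✓; retransmits up ✓
(C) alone accounts for all the evidence.

C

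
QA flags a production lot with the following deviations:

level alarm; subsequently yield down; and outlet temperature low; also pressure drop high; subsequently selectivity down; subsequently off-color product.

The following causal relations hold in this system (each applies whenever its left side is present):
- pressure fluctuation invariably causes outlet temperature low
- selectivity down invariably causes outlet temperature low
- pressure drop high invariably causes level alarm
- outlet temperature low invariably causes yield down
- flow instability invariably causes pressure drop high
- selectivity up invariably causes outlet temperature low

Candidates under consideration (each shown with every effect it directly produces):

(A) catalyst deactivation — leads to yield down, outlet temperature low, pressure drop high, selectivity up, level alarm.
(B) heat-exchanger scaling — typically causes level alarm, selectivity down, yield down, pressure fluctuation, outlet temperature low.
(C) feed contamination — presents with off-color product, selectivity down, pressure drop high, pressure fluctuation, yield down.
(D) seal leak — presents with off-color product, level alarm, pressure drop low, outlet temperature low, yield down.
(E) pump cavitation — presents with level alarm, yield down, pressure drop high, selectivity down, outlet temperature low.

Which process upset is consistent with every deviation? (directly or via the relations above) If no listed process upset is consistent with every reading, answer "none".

Testing each hypothesis:
(A) catalyst deactivation — fails on selectivity down, off-color product (predicts selectivity up, not selectivity down)
(B) heat-exchanger scaling — does not account for pressure drop high, off-color product
(C) feed contamination — level alarm match (via pressure drop high → level alarm); yield down match; outlet temperature low match (via selectivity down → outlet temperature low); pressure drop high match; selectivity down match; off-color product match
(D) seal leak — level alarm match; yield down match; outlet temperature low match; pressure drop high miss; selectivity down miss; off-color product match
(E) pump cavitation — level alarm match; yield down match; outlet temperature low match; pressure drop high match; selectivity down match; off-color product miss
(C) alone accounts for all the evidence.

C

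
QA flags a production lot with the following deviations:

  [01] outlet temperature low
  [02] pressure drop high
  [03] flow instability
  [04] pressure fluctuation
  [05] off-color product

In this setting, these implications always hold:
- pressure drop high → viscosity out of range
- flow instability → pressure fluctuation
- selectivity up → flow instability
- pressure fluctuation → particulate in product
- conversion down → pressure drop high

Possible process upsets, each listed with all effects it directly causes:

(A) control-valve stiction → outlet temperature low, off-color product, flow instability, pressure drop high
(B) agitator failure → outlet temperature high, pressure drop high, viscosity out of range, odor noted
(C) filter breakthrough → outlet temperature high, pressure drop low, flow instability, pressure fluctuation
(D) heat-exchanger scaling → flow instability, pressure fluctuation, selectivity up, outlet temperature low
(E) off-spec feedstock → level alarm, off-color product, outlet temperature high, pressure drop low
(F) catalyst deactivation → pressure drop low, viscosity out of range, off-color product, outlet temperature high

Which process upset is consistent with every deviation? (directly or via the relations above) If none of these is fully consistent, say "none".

A

Per-candidate check:
(A) control-valve stiction — outlet temperature low ✓; pressure drop high ✓; flow instability ✓; pressure fluctuation ✓ (via flow instability → pressure fluctuation); off-color product ✓
(B) agitator failure — fails on outlet temperature low, flow instability, pressure fluctuation, off-color product (predicts outlet temperature high, not outlet temperature low)
(C) filter breakthrough — fails on outlet temperature low, pressure drop high, off-color product (predicts outlet temperature high, not outlet temperature low; predicts pressure drop low, not pressure drop high)
(D) heat-exchanger scaling — outlet temperature low ✓; pressure drop high ✗; flow instability ✓; pressure fluctuation ✓; off-color product ✗
(E) off-spec feedstock — outlet temperature low ✗; pressure drop high ✗; flow instability ✗; pressure fluctuation ✗; off-color product ✓
(F) catalyst deactivation — outlet temperature low ✗; pressure drop high ✗; flow instability ✗; pressure fluctuation ✗; off-color product ✓
Only (A) is consistent with every observation.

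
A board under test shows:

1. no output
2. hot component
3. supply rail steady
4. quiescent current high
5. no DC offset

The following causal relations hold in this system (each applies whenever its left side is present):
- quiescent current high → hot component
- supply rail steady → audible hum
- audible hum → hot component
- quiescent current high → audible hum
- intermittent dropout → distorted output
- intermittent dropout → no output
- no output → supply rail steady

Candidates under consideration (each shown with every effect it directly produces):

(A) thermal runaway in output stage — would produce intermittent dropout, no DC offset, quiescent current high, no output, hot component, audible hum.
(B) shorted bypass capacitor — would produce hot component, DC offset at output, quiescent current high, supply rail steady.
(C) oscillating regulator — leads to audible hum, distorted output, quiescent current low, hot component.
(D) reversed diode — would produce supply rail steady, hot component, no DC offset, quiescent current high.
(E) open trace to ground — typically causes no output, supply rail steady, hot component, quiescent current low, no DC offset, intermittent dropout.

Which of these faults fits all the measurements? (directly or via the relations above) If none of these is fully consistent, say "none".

A

Per-candidate check:
(A) thermal runaway in output stage — no output match; hot component match; supply rail steady match (through no output → supply rail steady); quiescent current high match; no DC offset match
(B) shorted bypass capacitor — no output miss; hot component match; supply rail steady match; quiescent current high match; no DC offset miss
(C) oscillating regulator — no output miss; hot component match; supply rail steady miss; quiescent current high miss; no DC offset miss
(D) reversed diode — does not account for no output
(E) open trace to ground — no output match; hot component match; supply rail steady match; quiescent current high miss; no DC offset match
(A) alone accounts for all the evidence.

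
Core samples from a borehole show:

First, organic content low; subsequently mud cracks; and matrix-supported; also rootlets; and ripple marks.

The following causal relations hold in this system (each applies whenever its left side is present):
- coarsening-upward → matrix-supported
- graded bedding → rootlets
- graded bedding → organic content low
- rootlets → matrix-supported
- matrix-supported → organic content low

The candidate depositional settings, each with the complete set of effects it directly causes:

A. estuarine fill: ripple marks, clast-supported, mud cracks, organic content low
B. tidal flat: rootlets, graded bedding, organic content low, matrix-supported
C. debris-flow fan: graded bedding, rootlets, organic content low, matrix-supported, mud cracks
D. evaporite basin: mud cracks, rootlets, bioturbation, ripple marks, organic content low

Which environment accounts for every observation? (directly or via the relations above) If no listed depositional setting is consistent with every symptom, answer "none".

Testing each hypothesis:
(A) estuarine fill — organic content low ✓; mud cracks ✓; matrix-supported ✗; rootlets ✗; ripple marks ✓
(B) tidal flat — does not account for mud cracks, ripple marks
(C) debris-flow fan — organic content low ✓; mud cracks ✓; matrix-supported ✓; rootlets ✓; ripple marks ✗
(D) evaporite basin — organic content low ✓; mud cracks ✓; matrix-supported ✓ (via rootlets → matrix-supported); rootlets ✓; ripple marks ✓
(D) alone accounts for all the evidence.

D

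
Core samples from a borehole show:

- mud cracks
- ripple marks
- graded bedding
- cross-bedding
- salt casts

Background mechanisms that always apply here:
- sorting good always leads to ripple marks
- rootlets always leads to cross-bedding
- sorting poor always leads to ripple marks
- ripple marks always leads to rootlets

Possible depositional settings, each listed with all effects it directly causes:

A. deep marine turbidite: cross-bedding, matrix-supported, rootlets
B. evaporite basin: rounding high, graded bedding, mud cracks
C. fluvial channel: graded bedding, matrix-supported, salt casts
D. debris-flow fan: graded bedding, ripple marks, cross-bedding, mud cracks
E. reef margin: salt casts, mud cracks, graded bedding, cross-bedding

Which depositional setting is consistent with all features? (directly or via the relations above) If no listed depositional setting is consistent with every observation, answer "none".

none

Checking each candidate against the observations:
(A) deep marine turbidite — does not account for mud cracks, ripple marks, graded bedding, salt casts
(B) evaporite basin — mud cracks ✓; ripple marks ✗; graded bedding ✓; cross-bedding ✗; salt casts ✗
(C) fluvial channel — mud cracks ✗; ripple marks ✗; graded bedding ✓; cross-bedding ✗; salt casts ✓
(D) debris-flow fan — mud cracks ✓; ripple marks ✓; graded bedding ✓; cross-bedding ✓; salt casts ✗
(E) reef margin — does not account for ripple marks
No candidate is consistent with all observations.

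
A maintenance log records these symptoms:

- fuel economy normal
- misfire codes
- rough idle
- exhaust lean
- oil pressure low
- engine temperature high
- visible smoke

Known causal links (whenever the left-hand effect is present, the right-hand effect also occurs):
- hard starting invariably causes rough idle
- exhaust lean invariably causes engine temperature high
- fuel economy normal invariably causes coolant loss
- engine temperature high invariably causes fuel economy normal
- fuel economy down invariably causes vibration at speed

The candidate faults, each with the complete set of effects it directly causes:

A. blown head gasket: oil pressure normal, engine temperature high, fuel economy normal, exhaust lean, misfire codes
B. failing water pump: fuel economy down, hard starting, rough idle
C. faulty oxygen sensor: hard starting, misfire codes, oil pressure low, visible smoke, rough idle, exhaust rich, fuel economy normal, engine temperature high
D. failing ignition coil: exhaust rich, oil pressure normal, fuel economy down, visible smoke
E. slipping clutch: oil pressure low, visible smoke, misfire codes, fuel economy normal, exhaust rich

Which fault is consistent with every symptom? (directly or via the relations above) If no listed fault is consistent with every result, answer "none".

Checking each candidate against the observations:
(A) blown head gasket — fuel economy normal match; misfire codes match; rough idle miss; exhaust lean match; oil pressure low miss; engine temperature high match; visible smoke miss
(B) failing water pump — fuel economy normal miss; misfire codes miss; rough idle match; exhaust lean miss; oil pressure low miss; engine temperature high miss; visible smoke miss
(C) faulty oxygen sensor — fuel economy normal match; misfire codes match; rough idle match; exhaust lean miss; oil pressure low match; engine temperature high match; visible smoke match
(D) failing ignition coil — fuel economy normal miss; misfire codes miss; rough idle miss; exhaust lean miss; oil pressure low miss; engine temperature high miss; visible smoke match
(E) slipping clutch — fuel economy normal match; misfire codes match; rough idle miss; exhaust lean miss; oil pressure low match; engine temperature high miss; visible smoke match
Every candidate fails on at least one observation.

none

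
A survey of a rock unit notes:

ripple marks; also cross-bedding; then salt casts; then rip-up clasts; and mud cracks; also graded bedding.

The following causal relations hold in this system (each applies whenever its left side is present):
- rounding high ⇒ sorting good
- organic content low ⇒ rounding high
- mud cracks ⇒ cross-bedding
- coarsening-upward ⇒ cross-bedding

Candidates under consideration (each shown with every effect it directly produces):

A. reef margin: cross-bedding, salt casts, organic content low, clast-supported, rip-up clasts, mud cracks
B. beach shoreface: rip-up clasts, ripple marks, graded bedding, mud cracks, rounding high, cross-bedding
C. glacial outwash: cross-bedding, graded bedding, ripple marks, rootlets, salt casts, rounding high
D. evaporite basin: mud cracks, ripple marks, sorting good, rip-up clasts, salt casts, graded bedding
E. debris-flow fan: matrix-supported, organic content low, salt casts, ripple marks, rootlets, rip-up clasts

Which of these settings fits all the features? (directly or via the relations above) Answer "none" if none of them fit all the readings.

D

Per-candidate check:
(A) reef margin — ripple marks miss; cross-bedding match; salt casts match; rip-up clasts match; mud cracks match; graded bedding miss
(B) beach shoreface — ripple marks match; cross-bedding match; salt casts miss; rip-up clasts match; mud cracks match; graded bedding match
(C) glacial outwash — ripple marks match; cross-bedding match; salt casts match; rip-up clasts miss; mud cracks miss; graded bedding match
(D) evaporite basin — accounts for every observation (cross-bedding by mud cracks → cross-bedding)
(E) debris-flow fan — ripple marks match; cross-bedding miss; salt casts match; rip-up clasts match; mud cracks miss; graded bedding miss
(D) alone accounts for all the evidence.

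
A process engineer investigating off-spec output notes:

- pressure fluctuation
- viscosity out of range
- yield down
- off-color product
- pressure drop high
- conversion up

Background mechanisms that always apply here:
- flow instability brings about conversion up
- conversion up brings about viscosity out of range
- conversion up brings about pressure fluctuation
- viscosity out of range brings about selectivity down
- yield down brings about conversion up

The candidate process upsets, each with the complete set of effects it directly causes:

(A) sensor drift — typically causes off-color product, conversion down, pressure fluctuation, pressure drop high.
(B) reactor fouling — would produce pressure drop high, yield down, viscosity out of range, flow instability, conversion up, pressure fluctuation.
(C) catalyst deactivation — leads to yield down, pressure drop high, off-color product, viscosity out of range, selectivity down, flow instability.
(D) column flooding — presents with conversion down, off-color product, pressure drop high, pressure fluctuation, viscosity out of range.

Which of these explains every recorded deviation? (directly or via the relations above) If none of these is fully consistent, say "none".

C

Checking each candidate against the observations:
(A) sensor drift — fails on viscosity out of range, yield down, conversion up (predicts conversion down, not conversion up)
(B) reactor fouling — pressure fluctuation +; viscosity out of range +; yield down +; off-color product -; pressure drop high +; conversion up +
(C) catalyst deactivation — accounts for every observation (pressure fluctuation through flow instability → conversion up → pressure fluctuation)
(D) column flooding — fails on yield down, conversion up (predicts conversion down, not conversion up)
Only (C) is consistent with every observation.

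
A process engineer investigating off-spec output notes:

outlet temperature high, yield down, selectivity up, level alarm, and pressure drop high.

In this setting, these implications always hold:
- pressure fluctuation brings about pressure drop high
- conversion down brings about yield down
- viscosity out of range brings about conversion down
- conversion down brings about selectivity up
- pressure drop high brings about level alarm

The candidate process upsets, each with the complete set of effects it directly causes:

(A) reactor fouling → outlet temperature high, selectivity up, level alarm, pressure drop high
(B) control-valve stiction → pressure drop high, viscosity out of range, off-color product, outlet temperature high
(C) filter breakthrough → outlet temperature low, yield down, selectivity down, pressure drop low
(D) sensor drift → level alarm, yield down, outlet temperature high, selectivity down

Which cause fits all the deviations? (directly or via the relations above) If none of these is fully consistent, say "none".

Per-candidate check:
(A) reactor fouling — outlet temperature high +; yield down -; selectivity up +; level alarm +; pressure drop high +
(B) control-valve stiction — outlet temperature high +; yield down + (by viscosity out of range → conversion down → yield down); selectivity up + (by viscosity out of range → conversion down → selectivity up); level alarm + (by pressure drop high → level alarm); pressure drop high +
(C) filter breakthrough — outlet temperature high -; yield down +; selectivity up -; level alarm -; pressure drop high -
(D) sensor drift — outlet temperature high +; yield down +; selectivity up -; level alarm +; pressure drop high -
(B) alone accounts for all the evidence.

B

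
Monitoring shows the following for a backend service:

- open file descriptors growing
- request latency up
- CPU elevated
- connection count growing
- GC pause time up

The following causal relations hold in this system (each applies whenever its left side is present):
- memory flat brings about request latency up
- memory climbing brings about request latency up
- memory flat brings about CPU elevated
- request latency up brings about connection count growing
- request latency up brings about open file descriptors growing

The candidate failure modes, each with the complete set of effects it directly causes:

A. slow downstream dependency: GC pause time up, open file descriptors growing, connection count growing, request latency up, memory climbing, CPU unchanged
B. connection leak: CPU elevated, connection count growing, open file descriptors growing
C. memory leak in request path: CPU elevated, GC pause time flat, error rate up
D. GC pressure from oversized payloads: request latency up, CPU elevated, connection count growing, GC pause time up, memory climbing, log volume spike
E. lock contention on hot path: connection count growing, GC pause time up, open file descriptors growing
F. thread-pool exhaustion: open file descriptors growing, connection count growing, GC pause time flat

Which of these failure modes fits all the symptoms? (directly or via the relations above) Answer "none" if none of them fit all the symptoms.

D

Testing each hypothesis:
(A) slow downstream dependency — open file descriptors growing yes; request latency up yes; CPU elevated NO; connection count growing yes; GC pause time up yes
(B) connection leak — open file descriptors growing yes; request latency up NO; CPU elevated yes; connection count growing yes; GC pause time up NO
(C) memory leak in request path — open file descriptors growing NO; request latency up NO; CPU elevated yes; connection count growing NO; GC pause time up NO
(D) GC pressure from oversized payloads — open file descriptors growing yes (by request latency up → open file descriptors growing); request latency up yes; CPU elevated yes; connection count growing yes; GC pause time up yes
(E) lock contention on hot path — does not account for request latency up, CPU elevated
(F) thread-pool exhaustion — fails on request latency up, CPU elevated, GC pause time up (predicts GC pause time flat, not GC pause time up)
(D) is the only candidate with no mismatches.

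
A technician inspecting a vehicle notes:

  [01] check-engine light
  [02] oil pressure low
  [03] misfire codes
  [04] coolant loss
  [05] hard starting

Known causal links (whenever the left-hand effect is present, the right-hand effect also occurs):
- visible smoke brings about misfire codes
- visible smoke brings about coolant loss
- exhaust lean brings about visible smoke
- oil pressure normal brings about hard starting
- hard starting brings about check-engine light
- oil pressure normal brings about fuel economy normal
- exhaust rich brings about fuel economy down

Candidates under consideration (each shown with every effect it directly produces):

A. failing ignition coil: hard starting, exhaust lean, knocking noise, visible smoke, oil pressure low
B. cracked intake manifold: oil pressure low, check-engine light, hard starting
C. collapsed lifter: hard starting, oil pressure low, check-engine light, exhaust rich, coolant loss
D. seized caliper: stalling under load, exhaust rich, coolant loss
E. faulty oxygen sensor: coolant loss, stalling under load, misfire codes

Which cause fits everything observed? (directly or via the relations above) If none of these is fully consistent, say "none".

A

Testing each hypothesis:
(A) failing ignition coil — check-engine light yes (through hard starting → check-engine light); oil pressure low yes; misfire codes yes (through visible smoke → misfire codes); coolant loss yes (through visible smoke → coolant loss); hard starting yes
(B) cracked intake manifold — check-engine light yes; oil pressure low yes; misfire codes NO; coolant loss NO; hard starting yes
(C) collapsed lifter — check-engine light yes; oil pressure low yes; misfire codes NO; coolant loss yes; hard starting yes
(D) seized caliper — check-engine light NO; oil pressure low NO; misfire codes NO; coolant loss yes; hard starting NO
(E) faulty oxygen sensor — check-engine light NO; oil pressure low NO; misfire codes yes; coolant loss yes; hard starting NO
(A) is the only candidate with no mismatches.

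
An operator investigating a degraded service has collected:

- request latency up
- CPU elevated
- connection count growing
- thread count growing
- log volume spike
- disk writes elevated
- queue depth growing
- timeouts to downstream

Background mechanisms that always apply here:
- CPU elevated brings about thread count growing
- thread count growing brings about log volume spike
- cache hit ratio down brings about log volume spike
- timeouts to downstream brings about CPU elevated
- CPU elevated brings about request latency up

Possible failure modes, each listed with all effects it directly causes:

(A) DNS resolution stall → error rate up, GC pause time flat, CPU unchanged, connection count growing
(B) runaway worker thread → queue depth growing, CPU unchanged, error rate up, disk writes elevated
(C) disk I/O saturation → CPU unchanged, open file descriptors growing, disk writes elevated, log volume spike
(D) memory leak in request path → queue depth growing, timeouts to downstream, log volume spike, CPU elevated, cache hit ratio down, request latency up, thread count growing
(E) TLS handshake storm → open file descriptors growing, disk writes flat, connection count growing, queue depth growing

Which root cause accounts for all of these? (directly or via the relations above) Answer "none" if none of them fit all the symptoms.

For each candidate, compare predicted effects to what was observed:
(A) DNS resolution stall — request latency up miss; CPU elevated miss; connection count growing match; thread count growing miss; log volume spike miss; disk writes elevated miss; queue depth growing miss; timeouts to downstream miss
(B) runaway worker thread — request latency up miss; CPU elevated miss; connection count growing miss; thread count growing miss; log volume spike miss; disk writes elevated match; queue depth growing match; timeouts to downstream miss
(C) disk I/O saturation — request latency up miss; CPU elevated miss; connection count growing miss; thread count growing miss; log volume spike match; disk writes elevated match; queue depth growing miss; timeouts to downstream miss
(D) memory leak in request path — request latency up match; CPU elevated match; connection count growing miss; thread count growing match; log volume spike match; disk writes elevated miss; queue depth growing match; timeouts to downstream match
(E) TLS handshake storm — fails on request latency up, CPU elevated, thread count growing, log volume spike, disk writes elevated, timeouts to downstream (predicts disk writes flat, not disk writes elevated)
Every candidate fails on at least one observation.

none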